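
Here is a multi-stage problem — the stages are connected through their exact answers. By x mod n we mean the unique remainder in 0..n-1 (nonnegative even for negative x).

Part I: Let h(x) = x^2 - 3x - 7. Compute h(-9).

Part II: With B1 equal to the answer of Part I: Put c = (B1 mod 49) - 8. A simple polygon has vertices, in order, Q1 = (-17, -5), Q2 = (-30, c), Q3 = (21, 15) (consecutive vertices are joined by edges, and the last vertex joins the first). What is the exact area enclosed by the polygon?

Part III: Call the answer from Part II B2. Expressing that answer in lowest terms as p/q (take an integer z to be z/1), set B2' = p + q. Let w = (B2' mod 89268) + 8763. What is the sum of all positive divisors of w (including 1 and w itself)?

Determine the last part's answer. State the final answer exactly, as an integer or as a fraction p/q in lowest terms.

Part I: 1*(-9)^2 - 3*(-9)^1 - 7 = (81) + (27) + (-7) = 101; answer 101
Part II: B1 = 101; c = -5; cross terms: (-17*-5 - -30*-5)=-65, (-30*15 - 21*-5)=-345, (21*-5 - -17*15)=150; twice the area = |-260| = 260; area = 130; answer 130
Part III: B2 = 130; threaded value p + q = 131; w = 8894; 8894 = 2 * 4447; sigma = (1 + 2) * (1 + 4447) = 3 * 4448 = 13344; answer 13344

13344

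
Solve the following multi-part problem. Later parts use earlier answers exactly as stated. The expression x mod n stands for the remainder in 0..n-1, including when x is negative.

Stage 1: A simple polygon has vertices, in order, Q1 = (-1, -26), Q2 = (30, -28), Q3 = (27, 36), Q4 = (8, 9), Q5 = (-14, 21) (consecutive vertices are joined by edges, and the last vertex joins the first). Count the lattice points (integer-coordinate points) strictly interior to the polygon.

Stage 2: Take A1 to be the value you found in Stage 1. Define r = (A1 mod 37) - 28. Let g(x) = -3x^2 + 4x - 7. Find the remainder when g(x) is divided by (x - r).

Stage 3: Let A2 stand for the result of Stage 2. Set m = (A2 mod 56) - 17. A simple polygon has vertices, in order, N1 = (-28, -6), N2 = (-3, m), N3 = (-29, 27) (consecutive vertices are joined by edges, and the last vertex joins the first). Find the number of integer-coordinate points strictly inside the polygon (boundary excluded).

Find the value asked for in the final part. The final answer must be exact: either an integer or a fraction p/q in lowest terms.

411

Stage 1: cross terms: (-1*-28 - 30*-26)=808, (30*36 - 27*-28)=1836, (27*9 - 8*36)=-45, (8*21 - -14*9)=294, (-14*-26 - -1*21)=385; twice the area = |3278| = 3278; area = 1639; boundary points = 1 + 1 + 1 + 2 + 1 = 6; strictly interior points = area - boundary/2 + 1 = 1637; answer 1637
Stage 2: A1 = 1637; r = -19; remainder = value at the root: -3*(-19)^2 + 4*(-19)^1 - 7 = (-1083) + (-76) + (-7) = -1166; answer -1166
Stage 3: A2 = -1166; m = -7; cross terms: (-28*-7 - -3*-6)=178, (-3*27 - -29*-7)=-284, (-29*-6 - -28*27)=930; twice the area = |824| = 824; area = 412; boundary points = 1 + 2 + 1 = 4; strictly interior points = area - boundary/2 + 1 = 411; answer 411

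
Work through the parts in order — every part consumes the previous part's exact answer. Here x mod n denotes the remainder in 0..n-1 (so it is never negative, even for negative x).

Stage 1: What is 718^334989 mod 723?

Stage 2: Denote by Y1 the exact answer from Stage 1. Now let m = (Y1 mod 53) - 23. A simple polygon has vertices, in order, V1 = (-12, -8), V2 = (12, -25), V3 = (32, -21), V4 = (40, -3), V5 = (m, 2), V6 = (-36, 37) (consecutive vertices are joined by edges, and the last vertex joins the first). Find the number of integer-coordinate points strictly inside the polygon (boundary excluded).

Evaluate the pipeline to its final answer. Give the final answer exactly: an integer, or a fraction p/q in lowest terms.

976

Stage 1: squarings mod 723: 718^1=718, 718^2=25, 718^4=625, 718^8=205, 718^16=91, 718^32=328, 718^64=580, 718^128=205, 718^256=91, 718^512=328, 718^1024=580, 718^2048=205, 718^4096=91, 718^8192=328, 718^16384=580, 718^32768=205, 718^65536=91, 718^131072=328, 718^262144=580; 718^334989 = 718^1 * 718^4 * 718^8 * 718^128 * 718^1024 * 718^2048 * 718^4096 * 718^65536 * 718^262144 = 61 (mod 723); answer 61
Stage 2: Y1 = 61; m = -15; cross terms: (-12*-25 - 12*-8)=396, (12*-21 - 32*-25)=548, (32*-3 - 40*-21)=744, (40*2 - -15*-3)=35, (-15*37 - -36*2)=-483, (-36*-8 - -12*37)=732; twice the area = |1972| = 1972; area = 986; boundary points = 1 + 4 + 2 + 5 + 7 + 3 = 22; strictly interior points = area - boundary/2 + 1 = 976; answer 976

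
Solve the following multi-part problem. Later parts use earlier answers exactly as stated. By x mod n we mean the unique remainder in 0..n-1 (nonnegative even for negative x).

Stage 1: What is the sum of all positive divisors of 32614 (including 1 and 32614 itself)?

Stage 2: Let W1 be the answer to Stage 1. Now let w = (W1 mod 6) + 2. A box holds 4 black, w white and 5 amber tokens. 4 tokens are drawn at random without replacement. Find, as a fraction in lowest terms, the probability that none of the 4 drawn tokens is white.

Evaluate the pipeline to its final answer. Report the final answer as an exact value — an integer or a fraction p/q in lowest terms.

Stage 1: 32614 = 2 * 23 * 709; sigma = (1 + 2) * (1 + 23) * (1 + 709) = 3 * 24 * 710 = 51120; answer 51120
Stage 2: W1 = 51120; w = 2; total draws C(11,4) = 330; favorable C(9,4) = 126; P = 21/55; answer 21/55

21/55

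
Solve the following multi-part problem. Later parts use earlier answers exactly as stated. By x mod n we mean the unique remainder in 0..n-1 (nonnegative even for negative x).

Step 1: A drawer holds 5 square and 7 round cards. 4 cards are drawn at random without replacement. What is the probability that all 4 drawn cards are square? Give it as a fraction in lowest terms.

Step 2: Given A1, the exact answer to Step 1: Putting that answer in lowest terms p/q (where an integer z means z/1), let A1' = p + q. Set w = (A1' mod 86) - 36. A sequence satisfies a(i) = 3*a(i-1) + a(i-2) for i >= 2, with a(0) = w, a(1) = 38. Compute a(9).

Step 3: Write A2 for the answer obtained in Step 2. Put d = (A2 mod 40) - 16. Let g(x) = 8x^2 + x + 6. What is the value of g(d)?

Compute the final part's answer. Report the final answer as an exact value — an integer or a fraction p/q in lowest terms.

816

Step 1: total draws C(12,4) = 495; favorable C(5,4) = 5; P = 1/99; answer 1/99
Step 2: A1 = 1/99; threaded value p + q = 100; w = -22; a(2) = 3*(38) + 1*(-22) = 92; iterating: a(2)=92, a(3)=314, a(4)=1034, a(5)=3416, a(6)=11282, a(7)=37262, a(8)=123068, a(9)=406466; answer 406466
Step 3: A2 = 406466; d = 10; 8*(10)^2 + 1*(10)^1 + 6 = (800) + (10) + (6) = 816; answer 816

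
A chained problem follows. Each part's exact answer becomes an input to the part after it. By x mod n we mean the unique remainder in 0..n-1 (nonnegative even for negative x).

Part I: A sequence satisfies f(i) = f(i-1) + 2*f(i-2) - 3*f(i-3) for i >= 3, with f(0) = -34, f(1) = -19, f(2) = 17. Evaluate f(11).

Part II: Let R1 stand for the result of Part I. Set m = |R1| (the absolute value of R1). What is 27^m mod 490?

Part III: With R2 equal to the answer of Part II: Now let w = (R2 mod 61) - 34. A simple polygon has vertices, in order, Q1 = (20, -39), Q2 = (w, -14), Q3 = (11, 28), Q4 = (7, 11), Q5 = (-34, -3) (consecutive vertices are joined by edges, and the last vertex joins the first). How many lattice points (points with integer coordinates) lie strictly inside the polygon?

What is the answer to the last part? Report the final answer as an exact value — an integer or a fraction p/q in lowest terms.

Part I: f(3) = 1*(17) + 2*(-19) - 3*(-34) = 81; iterating: f(3)=81, f(4)=172, f(5)=283, f(6)=384, f(7)=434, f(8)=353, f(9)=69, f(10)=-527, f(11)=-1448; answer -1448
Part II: R1 = -1448; m = 1448; squarings mod 490: 27^1=27, 27^2=239, 27^4=281, 27^8=71, 27^16=141, 27^32=281, 27^64=71, 27^128=141, 27^256=281, 27^512=71, 27^1024=141; 27^1448 = 27^8 * 27^32 * 27^128 * 27^256 * 27^1024 = 421 (mod 490); answer 421
Part III: R2 = 421; w = 21; cross terms: (20*-14 - 21*-39)=539, (21*28 - 11*-14)=742, (11*11 - 7*28)=-75, (7*-3 - -34*11)=353, (-34*-39 - 20*-3)=1386; twice the area = |2945| = 2945; area = 2945/2; boundary points = 1 + 2 + 1 + 1 + 18 = 23; strictly interior points = area - boundary/2 + 1 = 1462; answer 1462

1462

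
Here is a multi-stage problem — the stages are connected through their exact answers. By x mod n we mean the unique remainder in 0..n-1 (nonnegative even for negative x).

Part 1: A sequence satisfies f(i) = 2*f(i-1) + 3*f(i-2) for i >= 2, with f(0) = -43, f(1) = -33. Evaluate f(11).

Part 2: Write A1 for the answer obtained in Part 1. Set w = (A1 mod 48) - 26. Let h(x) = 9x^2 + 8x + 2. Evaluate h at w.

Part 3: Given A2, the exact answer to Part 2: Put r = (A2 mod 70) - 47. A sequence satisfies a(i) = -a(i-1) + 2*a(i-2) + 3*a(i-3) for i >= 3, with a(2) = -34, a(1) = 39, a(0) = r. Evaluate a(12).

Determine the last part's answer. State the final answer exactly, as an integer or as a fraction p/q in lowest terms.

Part 1: f(2) = 2*(-33) + 3*(-43) = -195; iterating: f(2)=-195, f(3)=-489, f(4)=-1563, f(5)=-4593, f(6)=-13875, f(7)=-41529, f(8)=-124683, f(9)=-373953, f(10)=-1121955, f(11)=-3365769; answer -3365769
Part 2: A1 = -3365769; w = 13; 9*(13)^2 + 8*(13)^1 + 2 = (1521) + (104) + (2) = 1627; answer 1627
Part 3: A2 = 1627; r = -30; a(3) = -1*(-34) + 2*(39) + 3*(-30) = 22; iterating: a(3)=22, a(4)=27, a(5)=-85, a(6)=205, a(7)=-294, a(8)=449, a(9)=-422, a(10)=438, a(11)=65, a(12)=-455; answer -455

-455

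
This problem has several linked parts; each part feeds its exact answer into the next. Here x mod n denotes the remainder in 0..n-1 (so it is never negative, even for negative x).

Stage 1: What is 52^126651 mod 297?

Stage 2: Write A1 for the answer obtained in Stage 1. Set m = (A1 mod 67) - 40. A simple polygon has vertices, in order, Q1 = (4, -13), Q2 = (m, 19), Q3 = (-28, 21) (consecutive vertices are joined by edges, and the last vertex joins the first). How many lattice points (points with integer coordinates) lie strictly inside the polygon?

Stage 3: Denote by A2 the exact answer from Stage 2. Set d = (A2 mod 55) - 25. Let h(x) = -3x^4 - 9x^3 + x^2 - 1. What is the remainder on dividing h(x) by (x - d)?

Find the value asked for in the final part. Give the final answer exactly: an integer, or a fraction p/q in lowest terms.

Stage 1: squarings mod 297: 52^1=52, 52^2=31, 52^4=70, 52^8=148, 52^16=223, 52^32=130, 52^64=268, 52^128=247, 52^256=124, 52^512=229, 52^1024=169, 52^2048=49, 52^4096=25, 52^8192=31, 52^16384=70, 52^32768=148, 52^65536=223; 52^126651 = 52^1 * 52^2 * 52^8 * 52^16 * 52^32 * 52^128 * 52^512 * 52^1024 * 52^2048 * 52^8192 * 52^16384 * 52^32768 * 52^65536 = 19 (mod 297); answer 19
Stage 2: A1 = 19; m = -21; cross terms: (4*19 - -21*-13)=-197, (-21*21 - -28*19)=91, (-28*-13 - 4*21)=280; twice the area = |174| = 174; area = 87; boundary points = 1 + 1 + 2 = 4; strictly interior points = area - boundary/2 + 1 = 86; answer 86
Stage 3: A2 = 86; d = 6; remainder = value at the root: -3*(6)^4 - 9*(6)^3 + 1*(6)^2 - 1 = (-3888) + (-1944) + (36) + (-1) = -5797; answer -5797

-5797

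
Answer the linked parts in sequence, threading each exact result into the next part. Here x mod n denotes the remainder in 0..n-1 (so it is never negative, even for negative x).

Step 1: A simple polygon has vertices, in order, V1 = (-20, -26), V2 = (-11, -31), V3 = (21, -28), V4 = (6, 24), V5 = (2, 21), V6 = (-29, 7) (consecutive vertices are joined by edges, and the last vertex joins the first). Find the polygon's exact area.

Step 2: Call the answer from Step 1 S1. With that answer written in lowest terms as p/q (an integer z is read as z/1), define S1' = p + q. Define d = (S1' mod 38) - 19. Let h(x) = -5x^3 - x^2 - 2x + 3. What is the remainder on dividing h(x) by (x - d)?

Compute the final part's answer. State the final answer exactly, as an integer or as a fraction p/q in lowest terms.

-13941

Step 1: cross terms: (-20*-31 - -11*-26)=334, (-11*-28 - 21*-31)=959, (21*24 - 6*-28)=672, (6*21 - 2*24)=78, (2*7 - -29*21)=623, (-29*-26 - -20*7)=894; twice the area = |3560| = 3560; area = 1780; answer 1780
Step 2: S1 = 1780; threaded value p + q = 1781; d = 14; remainder = value at the root: -5*(14)^3 - 1*(14)^2 - 2*(14)^1 + 3 = (-13720) + (-196) + (-28) + (3) = -13941; answer -13941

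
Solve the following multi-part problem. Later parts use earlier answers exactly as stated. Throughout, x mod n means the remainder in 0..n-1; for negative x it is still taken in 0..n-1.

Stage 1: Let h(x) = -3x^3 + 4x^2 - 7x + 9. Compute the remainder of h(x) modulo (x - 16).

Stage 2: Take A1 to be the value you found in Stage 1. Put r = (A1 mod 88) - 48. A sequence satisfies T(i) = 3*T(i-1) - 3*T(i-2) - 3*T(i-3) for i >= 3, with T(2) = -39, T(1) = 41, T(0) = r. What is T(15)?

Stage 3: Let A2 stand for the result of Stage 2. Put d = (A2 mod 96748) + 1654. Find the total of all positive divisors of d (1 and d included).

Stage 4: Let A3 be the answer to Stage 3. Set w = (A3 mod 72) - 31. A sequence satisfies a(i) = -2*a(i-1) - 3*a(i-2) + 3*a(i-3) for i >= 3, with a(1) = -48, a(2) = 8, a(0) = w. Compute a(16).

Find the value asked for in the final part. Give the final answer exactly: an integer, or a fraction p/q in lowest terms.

-137452

Stage 1: remainder = value at the root: -3*(16)^3 + 4*(16)^2 - 7*(16)^1 + 9 = (-12288) + (1024) + (-112) + (9) = -11367; answer -11367
Stage 2: A1 = -11367; r = 25; T(3) = 3*(-39) - 3*(41) - 3*(25) = -315; iterating: T(3)=-315, T(4)=-951, T(5)=-1791, T(6)=-1575, T(7)=3501, T(8)=20601, T(9)=56025, T(10)=95769, T(11)=57429, T(12)=-283095, T(13)=-1308879, T(14)=-3249639, T(15)=-4972995; answer -4972995
Stage 3: A2 = -4972995; d = 59555; 59555 = 5 * 43 * 277; sigma = (1 + 5) * (1 + 43) * (1 + 277) = 6 * 44 * 278 = 73392; answer 73392
Stage 4: A3 = 73392; w = -7; a(3) = -2*(8) - 3*(-48) + 3*(-7) = 107; iterating: a(3)=107, a(4)=-382, a(5)=467, a(6)=533, a(7)=-3613, a(8)=7028, a(9)=-1618, a(10)=-28687, a(11)=83312, a(12)=-85417, a(13)=-165163, a(14)=836513, a(15)=-1433788, a(16)=-137452; answer -137452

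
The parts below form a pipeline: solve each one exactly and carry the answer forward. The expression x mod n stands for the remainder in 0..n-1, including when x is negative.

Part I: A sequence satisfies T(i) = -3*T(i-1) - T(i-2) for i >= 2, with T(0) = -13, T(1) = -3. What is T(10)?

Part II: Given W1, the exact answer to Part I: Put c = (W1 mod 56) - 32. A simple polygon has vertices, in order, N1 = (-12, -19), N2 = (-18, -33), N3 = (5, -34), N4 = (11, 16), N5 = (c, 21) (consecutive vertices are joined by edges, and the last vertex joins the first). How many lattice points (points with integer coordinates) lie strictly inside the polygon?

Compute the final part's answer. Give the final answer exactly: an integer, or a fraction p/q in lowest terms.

Part I: T(2) = -3*(-3) - 1*(-13) = 22; iterating: T(2)=22, T(3)=-63, T(4)=167, T(5)=-438, T(6)=1147, T(7)=-3003, T(8)=7862, T(9)=-20583, T(10)=53887; answer 53887
Part II: W1 = 53887; c = -17; cross terms: (-12*-33 - -18*-19)=54, (-18*-34 - 5*-33)=777, (5*16 - 11*-34)=454, (11*21 - -17*16)=503, (-17*-19 - -12*21)=575; twice the area = |2363| = 2363; area = 2363/2; boundary points = 2 + 1 + 2 + 1 + 5 = 11; strictly interior points = area - boundary/2 + 1 = 1177; answer 1177

1177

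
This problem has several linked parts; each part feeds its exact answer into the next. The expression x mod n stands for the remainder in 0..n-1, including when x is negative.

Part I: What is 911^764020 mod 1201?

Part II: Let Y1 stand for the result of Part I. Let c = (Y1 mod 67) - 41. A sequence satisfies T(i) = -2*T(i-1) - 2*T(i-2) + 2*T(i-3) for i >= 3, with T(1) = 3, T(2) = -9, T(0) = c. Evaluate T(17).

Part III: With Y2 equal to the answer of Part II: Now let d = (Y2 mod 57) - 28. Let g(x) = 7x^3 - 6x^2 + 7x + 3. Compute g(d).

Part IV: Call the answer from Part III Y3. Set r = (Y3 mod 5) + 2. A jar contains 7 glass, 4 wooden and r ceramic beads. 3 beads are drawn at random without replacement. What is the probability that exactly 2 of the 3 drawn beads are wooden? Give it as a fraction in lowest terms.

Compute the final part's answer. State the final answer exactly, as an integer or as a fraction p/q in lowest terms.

Part I: squarings mod 1201: 911^1=911, 911^2=30, 911^4=900, 911^8=526, 911^16=446, 911^32=751, 911^64=732, 911^128=178, 911^256=458, 911^512=790, 911^1024=781, 911^2048=1054, 911^4096=1192, 911^8192=81, 911^16384=556, 911^32768=479, 911^65536=50, 911^131072=98, 911^262144=1197, 911^524288=16; 911^764020 = 911^4 * 911^16 * 911^32 * 911^64 * 911^2048 * 911^8192 * 911^32768 * 911^65536 * 911^131072 * 911^524288 = 294 (mod 1201); answer 294
Part II: Y1 = 294; c = -15; T(3) = -2*(-9) - 2*(3) + 2*(-15) = -18; iterating: T(3)=-18, T(4)=60, T(5)=-102, T(6)=48, T(7)=228, T(8)=-756, T(9)=1152, T(10)=-336, T(11)=-3144, T(12)=9264, T(13)=-12912, T(14)=1008, T(15)=42336, T(16)=-112512, T(17)=142368; answer 142368
Part III: Y2 = 142368; d = 11; 7*(11)^3 - 6*(11)^2 + 7*(11)^1 + 3 = (9317) + (-726) + (77) + (3) = 8671; answer 8671
Part IV: Y3 = 8671; r = 3; total draws C(14,3) = 364; favorable C(4,2)*C(10,1) = 60; P = 15/91; answer 15/91

15/91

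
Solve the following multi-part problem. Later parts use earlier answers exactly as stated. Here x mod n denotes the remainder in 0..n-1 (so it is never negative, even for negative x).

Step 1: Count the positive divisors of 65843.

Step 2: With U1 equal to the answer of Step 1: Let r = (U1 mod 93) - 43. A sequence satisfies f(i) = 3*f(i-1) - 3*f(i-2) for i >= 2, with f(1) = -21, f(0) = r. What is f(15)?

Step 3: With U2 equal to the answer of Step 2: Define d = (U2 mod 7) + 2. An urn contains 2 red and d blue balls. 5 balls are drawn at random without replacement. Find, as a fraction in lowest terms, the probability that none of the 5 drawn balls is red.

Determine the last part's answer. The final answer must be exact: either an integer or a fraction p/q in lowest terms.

Step 1: 65843 is prime, so its only divisors are 1 and 65843; count = 2; answer 2
Step 2: U1 = 2; r = -41; f(2) = 3*(-21) - 3*(-41) = 60; iterating: f(2)=60, f(3)=243, f(4)=549, f(5)=918, f(6)=1107, f(7)=567, f(8)=-1620, f(9)=-6561, f(10)=-14823, f(11)=-24786, f(12)=-29889, f(13)=-15309, f(14)=43740, f(15)=177147; answer 177147
Step 3: U2 = 177147; d = 7; total draws C(9,5) = 126; favorable C(7,5) = 21; P = 1/6; answer 1/6

1/6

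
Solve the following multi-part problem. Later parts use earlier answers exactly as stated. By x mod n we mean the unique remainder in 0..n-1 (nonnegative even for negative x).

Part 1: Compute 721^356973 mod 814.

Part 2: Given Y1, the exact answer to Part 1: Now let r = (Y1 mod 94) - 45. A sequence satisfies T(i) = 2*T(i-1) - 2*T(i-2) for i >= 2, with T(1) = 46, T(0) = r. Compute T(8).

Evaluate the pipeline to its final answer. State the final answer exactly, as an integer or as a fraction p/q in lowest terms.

Part 1: squarings mod 814: 721^1=721, 721^2=509, 721^4=229, 721^8=345, 721^16=181, 721^32=201, 721^64=515, 721^128=675, 721^256=599, 721^512=641, 721^1024=625, 721^2048=719, 721^4096=71, 721^8192=157, 721^16384=229, 721^32768=345, 721^65536=181, 721^131072=201, 721^262144=515; 721^356973 = 721^1 * 721^4 * 721^8 * 721^32 * 721^64 * 721^512 * 721^4096 * 721^8192 * 721^16384 * 721^65536 * 721^262144 = 29 (mod 814); answer 29
Part 2: Y1 = 29; r = -16; T(2) = 2*(46) - 2*(-16) = 124; iterating: T(2)=124, T(3)=156, T(4)=64, T(5)=-184, T(6)=-496, T(7)=-624, T(8)=-256; answer -256

-256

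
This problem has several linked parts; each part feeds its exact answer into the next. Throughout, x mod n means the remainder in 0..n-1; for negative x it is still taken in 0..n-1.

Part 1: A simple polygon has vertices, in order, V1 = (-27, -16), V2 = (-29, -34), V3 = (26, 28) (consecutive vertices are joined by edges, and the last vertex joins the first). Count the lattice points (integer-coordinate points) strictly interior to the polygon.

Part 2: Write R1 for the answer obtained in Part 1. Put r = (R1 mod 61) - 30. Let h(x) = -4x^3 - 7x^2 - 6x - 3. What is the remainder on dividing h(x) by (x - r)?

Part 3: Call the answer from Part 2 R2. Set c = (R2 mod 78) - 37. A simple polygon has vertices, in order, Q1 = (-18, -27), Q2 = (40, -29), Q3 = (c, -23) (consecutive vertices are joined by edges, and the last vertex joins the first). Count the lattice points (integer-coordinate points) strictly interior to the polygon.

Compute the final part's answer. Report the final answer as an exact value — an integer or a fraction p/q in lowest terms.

Part 1: cross terms: (-27*-34 - -29*-16)=454, (-29*28 - 26*-34)=72, (26*-16 - -27*28)=340; twice the area = |866| = 866; area = 433; boundary points = 2 + 1 + 1 = 4; strictly interior points = area - boundary/2 + 1 = 432; answer 432
Part 2: R1 = 432; r = -25; remainder = value at the root: -4*(-25)^3 - 7*(-25)^2 - 6*(-25)^1 - 3 = (62500) + (-4375) + (150) + (-3) = 58272; answer 58272
Part 3: R2 = 58272; c = -31; cross terms: (-18*-29 - 40*-27)=1602, (40*-23 - -31*-29)=-1819, (-31*-27 - -18*-23)=423; twice the area = |206| = 206; area = 103; boundary points = 2 + 1 + 1 = 4; strictly interior points = area - boundary/2 + 1 = 102; answer 102

102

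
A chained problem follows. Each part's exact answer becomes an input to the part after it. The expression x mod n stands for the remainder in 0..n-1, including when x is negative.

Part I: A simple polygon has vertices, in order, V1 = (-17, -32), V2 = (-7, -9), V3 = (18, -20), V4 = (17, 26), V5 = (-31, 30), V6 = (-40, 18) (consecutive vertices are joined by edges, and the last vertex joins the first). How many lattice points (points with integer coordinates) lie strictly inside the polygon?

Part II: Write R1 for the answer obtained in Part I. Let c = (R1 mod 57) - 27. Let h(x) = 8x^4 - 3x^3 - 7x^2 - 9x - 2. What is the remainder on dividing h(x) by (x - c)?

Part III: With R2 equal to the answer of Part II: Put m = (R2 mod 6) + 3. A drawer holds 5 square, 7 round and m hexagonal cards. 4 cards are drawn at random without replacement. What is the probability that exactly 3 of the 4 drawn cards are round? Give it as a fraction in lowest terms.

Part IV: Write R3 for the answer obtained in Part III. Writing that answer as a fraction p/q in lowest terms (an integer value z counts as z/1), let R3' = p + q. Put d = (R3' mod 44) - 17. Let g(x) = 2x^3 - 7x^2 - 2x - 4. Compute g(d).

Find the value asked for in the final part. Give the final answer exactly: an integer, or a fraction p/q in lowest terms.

Part I: cross terms: (-17*-9 - -7*-32)=-71, (-7*-20 - 18*-9)=302, (18*26 - 17*-20)=808, (17*30 - -31*26)=1316, (-31*18 - -40*30)=642, (-40*-32 - -17*18)=1586; twice the area = |4583| = 4583; area = 4583/2; boundary points = 1 + 1 + 1 + 4 + 3 + 1 = 11; strictly interior points = area - boundary/2 + 1 = 2287; answer 2287
Part II: R1 = 2287; c = -20; remainder = value at the root: 8*(-20)^4 - 3*(-20)^3 - 7*(-20)^2 - 9*(-20)^1 - 2 = (1280000) + (24000) + (-2800) + (180) + (-2) = 1301378; answer 1301378
Part III: R2 = 1301378; m = 5; total draws C(17,4) = 2380; favorable C(7,3)*C(10,1) = 350; P = 5/34; answer 5/34
Part IV: R3 = 5/34; threaded value p + q = 39; d = 22; 2*(22)^3 - 7*(22)^2 - 2*(22)^1 - 4 = (21296) + (-3388) + (-44) + (-4) = 17860; answer 17860

17860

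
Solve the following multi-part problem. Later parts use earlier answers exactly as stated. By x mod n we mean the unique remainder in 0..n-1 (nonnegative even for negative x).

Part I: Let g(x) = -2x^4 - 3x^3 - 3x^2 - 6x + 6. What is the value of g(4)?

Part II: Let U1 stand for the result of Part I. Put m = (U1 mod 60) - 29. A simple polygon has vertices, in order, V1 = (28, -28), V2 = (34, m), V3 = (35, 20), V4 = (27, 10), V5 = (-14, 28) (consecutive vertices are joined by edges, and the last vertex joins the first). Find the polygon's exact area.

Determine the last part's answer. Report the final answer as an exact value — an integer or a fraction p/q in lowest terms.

2079/2

Part I: -2*(4)^4 - 3*(4)^3 - 3*(4)^2 - 6*(4)^1 + 6 = (-512) + (-192) + (-48) + (-24) + (6) = -770; answer -770
Part II: U1 = -770; m = -19; cross terms: (28*-19 - 34*-28)=420, (34*20 - 35*-19)=1345, (35*10 - 27*20)=-190, (27*28 - -14*10)=896, (-14*-28 - 28*28)=-392; twice the area = |2079| = 2079; area = 2079/2; answer 2079/2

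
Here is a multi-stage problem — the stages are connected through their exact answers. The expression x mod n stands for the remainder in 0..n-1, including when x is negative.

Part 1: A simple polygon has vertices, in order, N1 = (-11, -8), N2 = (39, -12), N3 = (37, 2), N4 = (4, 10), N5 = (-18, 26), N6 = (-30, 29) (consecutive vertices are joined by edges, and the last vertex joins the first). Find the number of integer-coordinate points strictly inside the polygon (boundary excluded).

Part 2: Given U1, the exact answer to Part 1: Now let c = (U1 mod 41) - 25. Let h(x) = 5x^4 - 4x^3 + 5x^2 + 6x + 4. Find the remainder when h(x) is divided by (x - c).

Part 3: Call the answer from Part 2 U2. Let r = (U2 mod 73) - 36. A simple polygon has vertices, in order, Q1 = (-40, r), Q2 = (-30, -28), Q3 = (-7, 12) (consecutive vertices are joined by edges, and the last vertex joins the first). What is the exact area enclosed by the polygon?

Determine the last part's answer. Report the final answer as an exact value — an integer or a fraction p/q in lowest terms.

1665/2

Part 1: cross terms: (-11*-12 - 39*-8)=444, (39*2 - 37*-12)=522, (37*10 - 4*2)=362, (4*26 - -18*10)=284, (-18*29 - -30*26)=258, (-30*-8 - -11*29)=559; twice the area = |2429| = 2429; area = 2429/2; boundary points = 2 + 2 + 1 + 2 + 3 + 1 = 11; strictly interior points = area - boundary/2 + 1 = 1210; answer 1210
Part 2: U1 = 1210; c = -4; remainder = value at the root: 5*(-4)^4 - 4*(-4)^3 + 5*(-4)^2 + 6*(-4)^1 + 4 = (1280) + (256) + (80) + (-24) + (4) = 1596; answer 1596
Part 3: U2 = 1596; r = 27; cross terms: (-40*-28 - -30*27)=1930, (-30*12 - -7*-28)=-556, (-7*27 - -40*12)=291; twice the area = |1665| = 1665; area = 1665/2; answer 1665/2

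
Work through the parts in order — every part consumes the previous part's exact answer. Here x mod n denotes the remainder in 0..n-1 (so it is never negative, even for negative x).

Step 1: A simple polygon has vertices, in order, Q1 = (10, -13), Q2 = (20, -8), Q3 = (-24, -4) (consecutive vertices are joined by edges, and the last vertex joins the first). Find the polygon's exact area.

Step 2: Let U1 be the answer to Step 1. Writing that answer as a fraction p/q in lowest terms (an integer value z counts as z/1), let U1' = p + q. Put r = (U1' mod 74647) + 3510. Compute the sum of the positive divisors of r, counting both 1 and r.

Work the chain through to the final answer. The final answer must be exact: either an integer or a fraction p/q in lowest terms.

3984

Step 1: cross terms: (10*-8 - 20*-13)=180, (20*-4 - -24*-8)=-272, (-24*-13 - 10*-4)=352; twice the area = |260| = 260; area = 130; answer 130
Step 2: U1 = 130; threaded value p + q = 131; r = 3641; 3641 = 11 * 331; sigma = (1 + 11) * (1 + 331) = 12 * 332 = 3984; answer 3984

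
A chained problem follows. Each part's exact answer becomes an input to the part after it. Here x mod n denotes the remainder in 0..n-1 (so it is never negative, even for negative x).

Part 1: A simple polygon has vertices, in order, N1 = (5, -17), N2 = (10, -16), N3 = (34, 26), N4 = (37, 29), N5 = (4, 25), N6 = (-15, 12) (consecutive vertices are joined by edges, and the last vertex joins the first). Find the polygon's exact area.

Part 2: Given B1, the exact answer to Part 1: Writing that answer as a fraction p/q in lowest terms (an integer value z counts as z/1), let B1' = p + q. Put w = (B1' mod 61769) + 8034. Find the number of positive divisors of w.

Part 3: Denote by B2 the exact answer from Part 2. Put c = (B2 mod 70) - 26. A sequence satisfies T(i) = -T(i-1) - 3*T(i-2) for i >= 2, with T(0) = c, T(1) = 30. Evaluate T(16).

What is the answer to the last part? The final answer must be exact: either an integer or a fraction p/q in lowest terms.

Part 1: cross terms: (5*-16 - 10*-17)=90, (10*26 - 34*-16)=804, (34*29 - 37*26)=24, (37*25 - 4*29)=809, (4*12 - -15*25)=423, (-15*-17 - 5*12)=195; twice the area = |2345| = 2345; area = 2345/2; answer 2345/2
Part 2: B1 = 2345/2; threaded value p + q = 2347; w = 10381; 10381 = 7 * 1483; number of divisors = (1+1) * (1+1) = 4; answer 4
Part 3: B2 = 4; c = -22; T(2) = -1*(30) - 3*(-22) = 36; iterating: T(2)=36, T(3)=-126, T(4)=18, T(5)=360, T(6)=-414, T(7)=-666, T(8)=1908, T(9)=90, T(10)=-5814, T(11)=5544, T(12)=11898, T(13)=-28530, T(14)=-7164, T(15)=92754, T(16)=-71262; answer -71262

-71262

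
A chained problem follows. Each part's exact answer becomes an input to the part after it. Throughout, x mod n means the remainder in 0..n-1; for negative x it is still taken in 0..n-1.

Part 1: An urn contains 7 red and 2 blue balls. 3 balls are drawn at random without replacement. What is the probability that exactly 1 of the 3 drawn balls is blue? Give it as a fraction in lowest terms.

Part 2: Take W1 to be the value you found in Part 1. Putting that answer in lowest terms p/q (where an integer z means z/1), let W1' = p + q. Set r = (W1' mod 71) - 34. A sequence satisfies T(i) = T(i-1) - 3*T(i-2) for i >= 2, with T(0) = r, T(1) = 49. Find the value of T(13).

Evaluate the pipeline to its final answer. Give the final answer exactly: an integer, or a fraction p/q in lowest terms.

Part 1: total draws C(9,3) = 84; favorable C(2,1)*C(7,2) = 42; P = 1/2; answer 1/2
Part 2: W1 = 1/2; threaded value p + q = 3; r = -31; T(2) = 1*(49) - 3*(-31) = 142; iterating: T(2)=142, T(3)=-5, T(4)=-431, T(5)=-416, T(6)=877, T(7)=2125, T(8)=-506, T(9)=-6881, T(10)=-5363, T(11)=15280, T(12)=31369, T(13)=-14471; answer -14471

-14471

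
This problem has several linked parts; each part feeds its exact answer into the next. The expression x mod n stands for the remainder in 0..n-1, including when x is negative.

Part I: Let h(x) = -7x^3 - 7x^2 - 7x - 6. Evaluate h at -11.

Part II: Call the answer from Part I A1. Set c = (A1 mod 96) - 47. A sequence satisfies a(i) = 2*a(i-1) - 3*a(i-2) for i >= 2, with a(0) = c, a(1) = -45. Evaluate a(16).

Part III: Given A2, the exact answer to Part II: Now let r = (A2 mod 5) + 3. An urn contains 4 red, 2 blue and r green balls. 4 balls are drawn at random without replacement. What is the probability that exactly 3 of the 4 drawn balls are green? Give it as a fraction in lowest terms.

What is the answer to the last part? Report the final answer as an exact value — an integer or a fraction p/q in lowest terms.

Part I: -7*(-11)^3 - 7*(-11)^2 - 7*(-11)^1 - 6 = (9317) + (-847) + (77) + (-6) = 8541; answer 8541
Part II: A1 = 8541; c = 46; a(2) = 2*(-45) - 3*(46) = -228; iterating: a(2)=-228, a(3)=-321, a(4)=42, a(5)=1047, a(6)=1968, a(7)=795, a(8)=-4314, a(9)=-11013, a(10)=-9084, a(11)=14871, a(12)=56994, a(13)=69375, a(14)=-32232, a(15)=-272589, a(16)=-448482; answer -448482
Part III: A2 = -448482; r = 6; total draws C(12,4) = 495; favorable C(6,3)*C(6,1) = 120; P = 8/33; answer 8/33

8/33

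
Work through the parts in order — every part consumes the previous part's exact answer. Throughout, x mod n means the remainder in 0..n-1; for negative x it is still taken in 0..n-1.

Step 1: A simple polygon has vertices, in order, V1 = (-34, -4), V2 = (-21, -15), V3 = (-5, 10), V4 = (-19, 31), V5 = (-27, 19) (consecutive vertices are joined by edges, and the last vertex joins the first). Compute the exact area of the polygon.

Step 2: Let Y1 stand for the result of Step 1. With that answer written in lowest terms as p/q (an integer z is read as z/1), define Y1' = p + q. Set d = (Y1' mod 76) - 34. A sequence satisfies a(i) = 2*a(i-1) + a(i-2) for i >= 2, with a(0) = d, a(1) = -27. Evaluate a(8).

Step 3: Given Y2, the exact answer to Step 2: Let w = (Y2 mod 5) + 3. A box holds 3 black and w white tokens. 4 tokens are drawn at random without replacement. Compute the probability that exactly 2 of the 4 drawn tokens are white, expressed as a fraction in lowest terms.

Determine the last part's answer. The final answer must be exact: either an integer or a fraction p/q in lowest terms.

Step 1: cross terms: (-34*-15 - -21*-4)=426, (-21*10 - -5*-15)=-285, (-5*31 - -19*10)=35, (-19*19 - -27*31)=476, (-27*-4 - -34*19)=754; twice the area = |1406| = 1406; area = 703; answer 703
Step 2: Y1 = 703; threaded value p + q = 704; d = -14; a(2) = 2*(-27) + 1*(-14) = -68; iterating: a(2)=-68, a(3)=-163, a(4)=-394, a(5)=-951, a(6)=-2296, a(7)=-5543, a(8)=-13382; answer -13382
Step 3: Y2 = -13382; w = 6; total draws C(9,4) = 126; favorable C(6,2)*C(3,2) = 45; P = 5/14; answer 5/14

5/14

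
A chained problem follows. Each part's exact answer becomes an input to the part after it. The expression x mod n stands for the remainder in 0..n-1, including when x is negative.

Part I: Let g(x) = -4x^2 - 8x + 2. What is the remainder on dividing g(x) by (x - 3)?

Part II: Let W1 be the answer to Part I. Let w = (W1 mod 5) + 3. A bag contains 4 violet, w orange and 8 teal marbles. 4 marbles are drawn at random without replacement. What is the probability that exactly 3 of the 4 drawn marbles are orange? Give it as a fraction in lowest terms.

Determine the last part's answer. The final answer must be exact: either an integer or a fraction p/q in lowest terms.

Part I: remainder = value at the root: -4*(3)^2 - 8*(3)^1 + 2 = (-36) + (-24) + (2) = -58; answer -58
Part II: W1 = -58; w = 5; total draws C(17,4) = 2380; favorable C(5,3)*C(12,1) = 120; P = 6/119; answer 6/119

6/119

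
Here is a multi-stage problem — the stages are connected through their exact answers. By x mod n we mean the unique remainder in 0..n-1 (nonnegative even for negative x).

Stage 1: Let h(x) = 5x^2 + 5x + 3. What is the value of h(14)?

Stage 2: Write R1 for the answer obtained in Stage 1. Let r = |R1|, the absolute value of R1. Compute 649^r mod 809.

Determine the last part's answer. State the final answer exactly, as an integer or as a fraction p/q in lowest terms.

627

Stage 1: 5*(14)^2 + 5*(14)^1 + 3 = (980) + (70) + (3) = 1053; answer 1053
Stage 2: R1 = 1053; r = 1053; squarings mod 809: 649^1=649, 649^2=521, 649^4=426, 649^8=260, 649^16=453, 649^32=532, 649^64=683, 649^128=505, 649^256=190, 649^512=504, 649^1024=799; 649^1053 = 649^1 * 649^4 * 649^8 * 649^16 * 649^1024 = 627 (mod 809); answer 627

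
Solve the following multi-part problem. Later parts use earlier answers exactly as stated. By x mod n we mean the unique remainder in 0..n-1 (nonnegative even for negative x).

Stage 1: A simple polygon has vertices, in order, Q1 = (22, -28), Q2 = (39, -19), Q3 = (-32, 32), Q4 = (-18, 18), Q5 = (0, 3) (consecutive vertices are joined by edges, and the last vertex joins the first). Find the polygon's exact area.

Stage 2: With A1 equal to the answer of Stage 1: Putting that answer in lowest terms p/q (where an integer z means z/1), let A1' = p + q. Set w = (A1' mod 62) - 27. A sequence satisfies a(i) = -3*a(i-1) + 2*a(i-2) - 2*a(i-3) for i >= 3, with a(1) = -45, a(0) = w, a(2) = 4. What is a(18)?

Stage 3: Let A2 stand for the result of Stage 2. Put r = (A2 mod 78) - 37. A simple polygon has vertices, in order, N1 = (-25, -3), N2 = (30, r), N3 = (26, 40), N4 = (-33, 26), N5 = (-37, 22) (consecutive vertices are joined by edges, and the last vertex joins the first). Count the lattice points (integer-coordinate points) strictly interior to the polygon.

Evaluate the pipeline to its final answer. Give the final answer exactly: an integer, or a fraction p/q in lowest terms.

1859

Stage 1: cross terms: (22*-19 - 39*-28)=674, (39*32 - -32*-19)=640, (-32*18 - -18*32)=0, (-18*3 - 0*18)=-54, (0*-28 - 22*3)=-66; twice the area = |1194| = 1194; area = 597; answer 597
Stage 2: A1 = 597; threaded value p + q = 598; w = 13; a(3) = -3*(4) + 2*(-45) - 2*(13) = -128; iterating: a(3)=-128, a(4)=482, a(5)=-1710, a(6)=6350, a(7)=-23434, a(8)=86422, a(9)=-318834, a(10)=1176214, a(11)=-4339154, a(12)=16007558, a(13)=-59053410, a(14)=217853654, a(15)=-803682898, a(16)=2964862822, a(17)=-10937661570, a(18)=40350076150; answer 40350076150
Stage 3: A2 = 40350076150; r = 9; cross terms: (-25*9 - 30*-3)=-135, (30*40 - 26*9)=966, (26*26 - -33*40)=1996, (-33*22 - -37*26)=236, (-37*-3 - -25*22)=661; twice the area = |3724| = 3724; area = 1862; boundary points = 1 + 1 + 1 + 4 + 1 = 8; strictly interior points = area - boundary/2 + 1 = 1859; answer 1859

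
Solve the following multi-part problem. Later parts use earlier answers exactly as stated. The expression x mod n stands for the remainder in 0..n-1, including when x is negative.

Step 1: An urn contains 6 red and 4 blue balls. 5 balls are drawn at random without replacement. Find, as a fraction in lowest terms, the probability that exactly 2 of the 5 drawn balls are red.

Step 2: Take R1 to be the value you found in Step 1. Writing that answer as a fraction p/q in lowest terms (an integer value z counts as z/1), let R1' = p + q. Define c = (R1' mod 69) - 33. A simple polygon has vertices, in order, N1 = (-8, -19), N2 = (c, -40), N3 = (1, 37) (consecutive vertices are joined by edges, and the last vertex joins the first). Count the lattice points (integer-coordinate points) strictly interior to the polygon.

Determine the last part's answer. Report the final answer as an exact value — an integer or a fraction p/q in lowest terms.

Step 1: total draws C(10,5) = 252; favorable C(6,2)*C(4,3) = 60; P = 5/21; answer 5/21
Step 2: R1 = 5/21; threaded value p + q = 26; c = -7; cross terms: (-8*-40 - -7*-19)=187, (-7*37 - 1*-40)=-219, (1*-19 - -8*37)=277; twice the area = |245| = 245; area = 245/2; boundary points = 1 + 1 + 1 = 3; strictly interior points = area - boundary/2 + 1 = 122; answer 122

122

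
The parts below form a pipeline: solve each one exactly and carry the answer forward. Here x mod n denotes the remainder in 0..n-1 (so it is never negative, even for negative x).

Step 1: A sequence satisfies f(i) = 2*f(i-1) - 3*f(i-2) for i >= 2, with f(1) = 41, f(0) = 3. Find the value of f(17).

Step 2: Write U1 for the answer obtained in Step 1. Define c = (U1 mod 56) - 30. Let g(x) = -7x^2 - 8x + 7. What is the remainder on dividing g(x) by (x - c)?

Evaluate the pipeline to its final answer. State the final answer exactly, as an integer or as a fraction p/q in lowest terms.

Step 1: f(2) = 2*(41) - 3*(3) = 73; iterating: f(2)=73, f(3)=23, f(4)=-173, f(5)=-415, f(6)=-311, f(7)=623, f(8)=2179, f(9)=2489, f(10)=-1559, f(11)=-10585, f(12)=-16493, f(13)=-1231, f(14)=47017, f(15)=97727, f(16)=54403, f(17)=-184375; answer -184375
Step 2: U1 = -184375; c = 3; remainder = value at the root: -7*(3)^2 - 8*(3)^1 + 7 = (-63) + (-24) + (7) = -80; answer -80

-80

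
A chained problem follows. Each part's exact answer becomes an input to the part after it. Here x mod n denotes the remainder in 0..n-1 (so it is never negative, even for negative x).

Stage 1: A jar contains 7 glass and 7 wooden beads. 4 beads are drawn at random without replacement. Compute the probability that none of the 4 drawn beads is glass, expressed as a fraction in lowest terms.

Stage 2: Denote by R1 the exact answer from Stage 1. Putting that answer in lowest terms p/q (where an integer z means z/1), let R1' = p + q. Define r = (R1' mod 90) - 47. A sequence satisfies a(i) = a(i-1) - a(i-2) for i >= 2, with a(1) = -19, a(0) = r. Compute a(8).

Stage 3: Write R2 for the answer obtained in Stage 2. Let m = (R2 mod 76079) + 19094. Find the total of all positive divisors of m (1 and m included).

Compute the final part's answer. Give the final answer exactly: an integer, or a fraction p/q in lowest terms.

Stage 1: total draws C(14,4) = 1001; favorable C(7,4) = 35; P = 5/143; answer 5/143
Stage 2: R1 = 5/143; threaded value p + q = 148; r = 11; a(2) = 1*(-19) - 1*(11) = -30; iterating: a(2)=-30, a(3)=-11, a(4)=19, a(5)=30, a(6)=11, a(7)=-19, a(8)=-30; answer -30
Stage 3: R2 = -30; m = 95143; 95143 is prime, so its only divisors are 1 and 95143; sigma = 1 + 95143 = 95144; answer 95144

95144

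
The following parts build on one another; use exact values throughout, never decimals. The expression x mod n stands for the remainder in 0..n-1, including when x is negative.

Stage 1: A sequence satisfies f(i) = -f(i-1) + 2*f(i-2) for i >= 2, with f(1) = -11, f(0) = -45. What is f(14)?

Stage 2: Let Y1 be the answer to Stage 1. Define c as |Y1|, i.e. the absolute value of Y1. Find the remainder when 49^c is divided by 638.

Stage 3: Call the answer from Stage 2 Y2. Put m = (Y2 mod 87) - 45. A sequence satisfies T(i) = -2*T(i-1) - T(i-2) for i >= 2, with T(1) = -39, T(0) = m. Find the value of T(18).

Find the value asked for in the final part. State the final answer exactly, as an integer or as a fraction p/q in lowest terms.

Stage 1: f(2) = -1*(-11) + 2*(-45) = -79; iterating: f(2)=-79, f(3)=57, f(4)=-215, f(5)=329, f(6)=-759, f(7)=1417, f(8)=-2935, f(9)=5769, f(10)=-11639, f(11)=23177, f(12)=-46455, f(13)=92809, f(14)=-185719; answer -185719
Stage 2: Y1 = -185719; c = 185719; squarings mod 638: 49^1=49, 49^2=487, 49^4=471, 49^8=455, 49^16=313, 49^32=355, 49^64=339, 49^128=81, 49^256=181, 49^512=223, 49^1024=603, 49^2048=587, 49^4096=49, 49^8192=487, 49^16384=471, 49^32768=455, 49^65536=313, 49^131072=355; 49^185719 = 49^1 * 49^2 * 49^4 * 49^16 * 49^32 * 49^64 * 49^256 * 49^1024 * 49^4096 * 49^16384 * 49^32768 * 49^131072 = 603 (mod 638); answer 603
Stage 3: Y2 = 603; m = 36; T(2) = -2*(-39) - 1*(36) = 42; iterating: T(2)=42, T(3)=-45, T(4)=48, T(5)=-51, T(6)=54, T(7)=-57, T(8)=60, T(9)=-63, T(10)=66, T(11)=-69, T(12)=72, T(13)=-75, T(14)=78, T(15)=-81, T(16)=84, T(17)=-87, T(18)=90; answer 90

90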